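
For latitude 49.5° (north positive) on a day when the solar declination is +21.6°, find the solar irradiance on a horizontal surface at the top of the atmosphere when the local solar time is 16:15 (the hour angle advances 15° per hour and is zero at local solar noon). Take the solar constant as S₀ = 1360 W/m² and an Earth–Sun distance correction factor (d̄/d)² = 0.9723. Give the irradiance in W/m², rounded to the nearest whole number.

Hour angle H = 15° × (16.25 − 12) = 63.75°.
cos θ_z = sin(49.5°) sin(21.6°) + cos(49.5°) cos(21.6°) cos(63.75°) = 0.2799 + 0.2671 = 0.5470.
Top-of-atmosphere irradiance = S₀ (d̄/d)² cos θ_z = 1360 × 0.9723 × 0.5470 = 723.31 W/m².

723 W/m²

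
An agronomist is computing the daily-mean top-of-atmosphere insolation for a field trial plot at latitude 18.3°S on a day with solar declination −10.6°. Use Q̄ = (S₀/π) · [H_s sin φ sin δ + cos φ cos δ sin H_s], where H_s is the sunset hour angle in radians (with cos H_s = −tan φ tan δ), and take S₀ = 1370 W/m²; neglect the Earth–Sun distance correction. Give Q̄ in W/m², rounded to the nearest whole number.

The sunset hour angle satisfies cos H_s = −tan φ tan δ = -0.0619, giving H_s = 93.55°. In radians, H_s = 1.6328.
H_s sin φ sin δ = 1.6328 × -0.3140 × -0.1840 = 0.0943.
cos φ cos δ sin H_s = 0.9494 × 0.9829 × 0.9981 = 0.9314.
Q̄ = (1370/π) × (0.0943 + 0.9314) = 436.08 × 1.0257 = 447.29 W/m².

447 W/m²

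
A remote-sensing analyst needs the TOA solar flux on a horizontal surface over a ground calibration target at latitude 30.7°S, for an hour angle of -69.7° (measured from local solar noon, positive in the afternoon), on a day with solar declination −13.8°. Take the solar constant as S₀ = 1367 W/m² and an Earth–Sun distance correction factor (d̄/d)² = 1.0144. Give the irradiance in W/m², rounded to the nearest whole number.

571 W/m²

With φ = -30.7°, δ = -13.8°, H = -69.70°: sin φ sin δ = 0.1218, cos φ cos δ cos H = 0.2897, so cos θ_z = 0.4115.
Top-of-atmosphere irradiance = S₀ (d̄/d)² cos θ_z = 1367 × 1.0144 × 0.4115 = 570.62 W/m².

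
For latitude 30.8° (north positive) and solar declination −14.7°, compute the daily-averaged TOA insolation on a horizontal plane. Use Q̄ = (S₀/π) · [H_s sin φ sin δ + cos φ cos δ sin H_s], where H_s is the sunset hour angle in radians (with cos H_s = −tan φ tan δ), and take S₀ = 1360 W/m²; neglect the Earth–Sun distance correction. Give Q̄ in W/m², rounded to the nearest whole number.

The sunset hour angle satisfies cos H_s = −tan φ tan δ = 0.1564, giving H_s = 81.00°. In radians, H_s = 1.4137.
H_s sin φ sin δ = 1.4137 × 0.5120 × -0.2538 = -0.1837.
cos φ cos δ sin H_s = 0.8590 × 0.9673 × 0.9877 = 0.8207.
Q̄ = (1360/π) × (-0.1837 + 0.8207) = 432.90 × 0.6370 = 275.76 W/m².

276 W/m²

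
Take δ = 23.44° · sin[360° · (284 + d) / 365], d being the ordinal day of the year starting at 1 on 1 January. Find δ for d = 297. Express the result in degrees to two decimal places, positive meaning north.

360 × (284 + 297) / 365 = 573.041°; sin(573.041°) = -0.5452.
δ = 23.44 × -0.5452 = -12.779° ≈ -12.78°.

-12.78°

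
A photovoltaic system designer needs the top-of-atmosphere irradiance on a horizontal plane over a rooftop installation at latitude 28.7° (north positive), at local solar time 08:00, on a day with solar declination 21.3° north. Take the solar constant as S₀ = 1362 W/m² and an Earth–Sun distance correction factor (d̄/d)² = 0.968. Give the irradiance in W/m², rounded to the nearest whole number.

Hour angle H = 15° × (8 − 12) = -60.00°.
cos θ_z = sin(28.7°) sin(21.3°) + cos(28.7°) cos(21.3°) cos(-60.00°) = 0.1744 + 0.4086 = 0.5830.
Top-of-atmosphere irradiance = S₀ (d̄/d)² cos θ_z = 1362 × 0.968 × 0.5830 = 768.64 W/m².

769 W/m²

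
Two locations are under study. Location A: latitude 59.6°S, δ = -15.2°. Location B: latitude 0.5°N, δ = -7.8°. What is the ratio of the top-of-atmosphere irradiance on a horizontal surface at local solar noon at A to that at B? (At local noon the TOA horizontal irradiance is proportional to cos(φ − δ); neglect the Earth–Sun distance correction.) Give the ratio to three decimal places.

A: cos θ_z = cos(-59.6° − (-15.2°)) = 0.7145.
B: cos θ_z = cos(0.5° − (-7.8°)) = 0.9895.
Ratio A/B = 0.7145 / 0.9895 = 0.7221.

0.722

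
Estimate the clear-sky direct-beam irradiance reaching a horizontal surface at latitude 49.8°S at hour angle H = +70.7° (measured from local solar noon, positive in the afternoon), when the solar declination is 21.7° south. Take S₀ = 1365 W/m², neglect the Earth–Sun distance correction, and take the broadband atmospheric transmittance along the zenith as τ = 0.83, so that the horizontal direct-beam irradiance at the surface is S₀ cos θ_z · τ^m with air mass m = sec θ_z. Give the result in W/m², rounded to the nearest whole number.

445 W/m²

cos θ_z = sin(-49.8°) sin(-21.7°) + cos(-49.8°) cos(-21.7°) cos(70.70°) = 0.2824 + 0.1982 = 0.4806.
Air mass m = 1/cos θ_z = 1/0.4806 = 2.081; τ^m = 0.83^2.081 = 0.6786.
Surface direct beam = 1365 × 0.4806 × 0.6786 = 445.17 W/m².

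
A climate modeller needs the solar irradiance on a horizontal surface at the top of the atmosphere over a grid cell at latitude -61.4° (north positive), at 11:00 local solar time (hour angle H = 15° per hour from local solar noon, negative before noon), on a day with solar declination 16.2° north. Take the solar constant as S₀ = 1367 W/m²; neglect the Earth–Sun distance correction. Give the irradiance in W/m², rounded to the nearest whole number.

272 W/m²

Hour angle H = 15° × (11 − 12) = -15.00°.
cos θ_z = sin φ sin δ + cos φ cos δ cos H = (-0.8780)(0.2790) + (0.4787)(0.9603)(0.9659) = 0.1991.
Top-of-atmosphere irradiance = S₀ cos θ_z = 1367 × 0.1991 = 272.17 W/m².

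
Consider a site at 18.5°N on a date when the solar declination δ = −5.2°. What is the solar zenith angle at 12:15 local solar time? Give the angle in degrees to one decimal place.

24.0°

Hour angle H = 15° × (12.25 − 12) = 3.75°.
With φ = 18.5°, δ = -5.2°, H = 3.75°: sin φ sin δ = -0.0288, cos φ cos δ cos H = 0.9424, so cos θ_z = 0.9136.
θ_z = arccos(0.9136) = 23.99°.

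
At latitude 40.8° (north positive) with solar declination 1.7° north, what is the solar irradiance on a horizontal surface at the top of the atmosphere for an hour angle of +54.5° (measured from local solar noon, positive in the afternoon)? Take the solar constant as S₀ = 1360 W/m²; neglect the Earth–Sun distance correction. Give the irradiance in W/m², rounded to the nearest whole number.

624 W/m²

With φ = 40.8°, δ = 1.7°, H = 54.50°: sin φ sin δ = 0.0194, cos φ cos δ cos H = 0.4394, so cos θ_z = 0.4588.
Top-of-atmosphere irradiance = S₀ cos θ_z = 1360 × 0.4588 = 623.97 W/m².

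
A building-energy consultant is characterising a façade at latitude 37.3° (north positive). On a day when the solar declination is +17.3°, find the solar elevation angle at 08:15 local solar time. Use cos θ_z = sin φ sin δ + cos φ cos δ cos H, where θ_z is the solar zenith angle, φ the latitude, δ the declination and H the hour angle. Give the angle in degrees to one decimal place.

Hour angle H = 15° × (8.25 − 12) = -56.25°.
With φ = 37.3°, δ = 17.3°, H = -56.25°: sin φ sin δ = 0.1802, cos φ cos δ cos H = 0.4219, so cos θ_z = 0.6021.
θ_z = arccos(0.6021) = 52.98°, so the elevation is 90° − 52.98° = 37.02°.

37.0°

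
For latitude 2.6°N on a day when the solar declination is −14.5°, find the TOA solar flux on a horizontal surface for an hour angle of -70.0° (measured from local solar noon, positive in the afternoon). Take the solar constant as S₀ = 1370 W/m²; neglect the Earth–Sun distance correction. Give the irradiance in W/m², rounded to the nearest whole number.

438 W/m²

cos θ_z = sin(2.6°) sin(-14.5°) + cos(2.6°) cos(-14.5°) cos(-70.00°) = -0.0114 + 0.3308 = 0.3194.
Top-of-atmosphere irradiance = S₀ cos θ_z = 1370 × 0.3194 = 437.58 W/m².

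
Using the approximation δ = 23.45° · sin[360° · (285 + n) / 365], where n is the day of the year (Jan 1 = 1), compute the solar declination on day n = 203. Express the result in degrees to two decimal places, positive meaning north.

360 × (285 + 203) / 365 = 481.315°; sin(481.315°) = 0.8543.
δ = 23.45 × 0.8543 = 20.033° ≈ +20.03°.

+20.03°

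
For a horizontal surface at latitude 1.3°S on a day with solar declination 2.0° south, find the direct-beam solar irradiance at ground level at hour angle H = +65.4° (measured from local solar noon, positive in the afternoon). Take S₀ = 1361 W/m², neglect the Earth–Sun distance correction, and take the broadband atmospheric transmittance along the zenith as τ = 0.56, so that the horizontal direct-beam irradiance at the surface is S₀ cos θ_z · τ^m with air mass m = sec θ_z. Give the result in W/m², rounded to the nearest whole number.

141 W/m²

cos θ_z = sin φ sin δ + cos φ cos δ cos H = (-0.0227)(-0.0349) + (0.9997)(0.9994)(0.4163) = 0.4167.
Air mass m = 1/cos θ_z = 1/0.4167 = 2.400; τ^m = 0.56^2.400 = 0.2487.
Surface direct beam = 1361 × 0.4167 × 0.2487 = 141.04 W/m².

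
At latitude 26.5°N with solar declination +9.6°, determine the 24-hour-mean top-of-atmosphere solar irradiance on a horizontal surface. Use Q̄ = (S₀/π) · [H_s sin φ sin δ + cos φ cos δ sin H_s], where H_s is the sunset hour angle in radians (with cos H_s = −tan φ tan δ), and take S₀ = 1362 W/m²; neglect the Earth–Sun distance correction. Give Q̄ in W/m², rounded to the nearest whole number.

435 W/m²

The sunset hour angle satisfies cos H_s = −tan φ tan δ = -0.0843, giving H_s = 94.84°. In radians, H_s = 1.6553.
H_s sin φ sin δ = 1.6553 × 0.4462 × 0.1668 = 0.1232.
cos φ cos δ sin H_s = 0.8949 × 0.9860 × 0.9964 = 0.8792.
Q̄ = (1362/π) × (0.1232 + 0.8792) = 433.54 × 1.0024 = 434.58 W/m².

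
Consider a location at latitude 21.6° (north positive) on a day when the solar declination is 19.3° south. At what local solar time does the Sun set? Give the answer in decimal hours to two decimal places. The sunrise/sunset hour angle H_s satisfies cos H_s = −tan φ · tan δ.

17.47 h

The sunset hour angle satisfies cos H_s = −tan φ tan δ = 0.1387, giving H_s = 82.03°.
Sunset is at 12 + H_s/15 = 12 + 5.469 = 17.469 h local solar time.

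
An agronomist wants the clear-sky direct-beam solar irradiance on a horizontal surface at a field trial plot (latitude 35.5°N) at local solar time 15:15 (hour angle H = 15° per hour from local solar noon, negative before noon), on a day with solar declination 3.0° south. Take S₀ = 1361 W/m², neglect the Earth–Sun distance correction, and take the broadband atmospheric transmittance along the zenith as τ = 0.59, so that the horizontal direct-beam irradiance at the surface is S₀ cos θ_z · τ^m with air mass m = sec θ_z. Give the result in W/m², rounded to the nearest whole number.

Hour angle H = 15° × (15.25 − 12) = 48.75°.
cos θ_z = sin(35.5°) sin(-3.0°) + cos(35.5°) cos(-3.0°) cos(48.75°) = -0.0304 + 0.5360 = 0.5056.
Air mass m = 1/cos θ_z = 1/0.5056 = 1.978; τ^m = 0.59^1.978 = 0.3522.
Surface direct beam = 1361 × 0.5056 × 0.3522 = 242.36 W/m².

242 W/m²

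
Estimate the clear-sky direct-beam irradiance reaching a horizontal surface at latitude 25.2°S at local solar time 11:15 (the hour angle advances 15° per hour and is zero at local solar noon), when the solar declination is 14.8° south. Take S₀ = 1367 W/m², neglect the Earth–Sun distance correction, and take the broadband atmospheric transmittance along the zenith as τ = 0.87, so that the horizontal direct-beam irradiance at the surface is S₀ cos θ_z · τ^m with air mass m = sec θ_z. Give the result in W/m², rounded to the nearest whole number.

Hour angle H = 15° × (11.25 − 12) = -11.25°.
With φ = -25.2°, δ = -14.8°, H = -11.25°: sin φ sin δ = 0.1088, cos φ cos δ cos H = 0.8580, so cos θ_z = 0.9668.
Air mass m = 1/cos θ_z = 1/0.9668 = 1.034; τ^m = 0.87^1.034 = 0.8659.
Surface direct beam = 1367 × 0.9668 × 0.8659 = 1144.39 W/m².

1144 W/m²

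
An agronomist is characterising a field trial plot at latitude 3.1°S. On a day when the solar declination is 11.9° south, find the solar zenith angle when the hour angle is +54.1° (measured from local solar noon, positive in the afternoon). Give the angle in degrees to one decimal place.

54.3°

With φ = -3.1°, δ = -11.9°, H = 54.10°: sin φ sin δ = 0.0112, cos φ cos δ cos H = 0.5729, so cos θ_z = 0.5841.
θ_z = arccos(0.5841) = 54.26°.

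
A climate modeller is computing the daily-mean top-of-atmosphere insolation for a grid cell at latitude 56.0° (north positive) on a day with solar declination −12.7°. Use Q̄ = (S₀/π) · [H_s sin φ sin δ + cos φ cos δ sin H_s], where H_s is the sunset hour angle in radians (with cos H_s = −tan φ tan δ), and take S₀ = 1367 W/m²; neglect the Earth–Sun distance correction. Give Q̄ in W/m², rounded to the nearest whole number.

cos H_s = −tan(56.0°) · tan(-12.7°) = 0.3341, so H_s = arccos(0.3341) = 70.48°. In radians, H_s = 1.2301.
H_s sin φ sin δ = 1.2301 × 0.8290 × -0.2198 = -0.2241.
cos φ cos δ sin H_s = 0.5592 × 0.9755 × 0.9425 = 0.5141.
Q̄ = (1367/π) × (-0.2241 + 0.5141) = 435.13 × 0.2900 = 126.19 W/m².

126 W/m²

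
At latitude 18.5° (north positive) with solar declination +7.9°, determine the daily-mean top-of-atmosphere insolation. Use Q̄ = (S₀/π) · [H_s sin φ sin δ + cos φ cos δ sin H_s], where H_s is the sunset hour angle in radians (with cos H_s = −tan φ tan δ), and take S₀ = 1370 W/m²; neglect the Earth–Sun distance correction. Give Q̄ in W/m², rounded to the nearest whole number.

The sunset hour angle satisfies cos H_s = −tan φ tan δ = -0.0464, giving H_s = 92.66°. In radians, H_s = 1.6172.
H_s sin φ sin δ = 1.6172 × 0.3173 × 0.1374 = 0.0705.
cos φ cos δ sin H_s = 0.9483 × 0.9905 × 0.9989 = 0.9383.
Q̄ = (1370/π) × (0.0705 + 0.9383) = 436.08 × 1.0088 = 439.92 W/m².

440 W/m²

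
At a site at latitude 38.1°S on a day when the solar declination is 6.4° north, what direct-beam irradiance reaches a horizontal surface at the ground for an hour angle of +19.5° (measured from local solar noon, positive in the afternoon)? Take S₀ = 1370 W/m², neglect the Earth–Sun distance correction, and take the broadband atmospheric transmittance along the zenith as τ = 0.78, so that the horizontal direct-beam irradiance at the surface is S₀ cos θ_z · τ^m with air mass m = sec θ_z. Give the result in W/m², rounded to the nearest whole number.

631 W/m²

cos θ_z = sin φ sin δ + cos φ cos δ cos H = (-0.6170)(0.1115) + (0.7869)(0.9938)(0.9426) = 0.6683.
Air mass m = 1/cos θ_z = 1/0.6683 = 1.496; τ^m = 0.78^1.496 = 0.6896.
Surface direct beam = 1370 × 0.6683 × 0.6896 = 631.38 W/m².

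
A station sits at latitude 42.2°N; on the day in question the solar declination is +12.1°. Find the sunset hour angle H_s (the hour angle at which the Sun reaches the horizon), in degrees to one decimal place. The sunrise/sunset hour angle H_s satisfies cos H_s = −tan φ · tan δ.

101.2°

−tan φ tan δ = −(0.9067)(0.2144) = -0.1944; H_s = arccos(-0.1944) = 101.21°.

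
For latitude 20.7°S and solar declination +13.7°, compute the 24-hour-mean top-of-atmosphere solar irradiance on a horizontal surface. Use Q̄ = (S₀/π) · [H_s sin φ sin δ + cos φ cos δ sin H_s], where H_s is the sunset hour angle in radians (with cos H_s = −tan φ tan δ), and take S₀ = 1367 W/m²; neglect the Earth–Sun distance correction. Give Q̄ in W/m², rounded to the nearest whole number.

cos H_s = −tan(-20.7°) · tan(13.7°) = 0.0921, so H_s = arccos(0.0921) = 84.72°. In radians, H_s = 1.4786.
H_s sin φ sin δ = 1.4786 × -0.3535 × 0.2368 = -0.1238.
cos φ cos δ sin H_s = 0.9354 × 0.9715 × 0.9958 = 0.9049.
Q̄ = (1367/π) × (-0.1238 + 0.9049) = 435.13 × 0.7811 = 339.88 W/m².

340 W/m²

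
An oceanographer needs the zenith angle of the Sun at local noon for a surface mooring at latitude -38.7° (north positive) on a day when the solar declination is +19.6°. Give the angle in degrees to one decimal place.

58.3°

At local solar noon the hour angle is zero, so the zenith angle is |φ − δ| = |-38.7° − (19.6°)| = 58.3°.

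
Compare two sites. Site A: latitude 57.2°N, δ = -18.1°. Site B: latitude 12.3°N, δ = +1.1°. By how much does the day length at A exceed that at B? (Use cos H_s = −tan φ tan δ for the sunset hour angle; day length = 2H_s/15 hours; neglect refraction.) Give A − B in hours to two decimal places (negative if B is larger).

A: H_s = arccos(−tan 57.2° · tan -18.1°) = 59.52°, so 2H_s/15 = 7.9360 h.
B: H_s = arccos(−tan 12.3° · tan 1.1°) = 90.24°, so 2H_s/15 = 12.0320 h.
A − B = 7.9360 − 12.0320 = -4.0960 h.

-4.10 h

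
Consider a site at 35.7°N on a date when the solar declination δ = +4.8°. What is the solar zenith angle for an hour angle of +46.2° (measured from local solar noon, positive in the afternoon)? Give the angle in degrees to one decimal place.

With φ = 35.7°, δ = 4.8°, H = 46.20°: sin φ sin δ = 0.0488, cos φ cos δ cos H = 0.5601, so cos θ_z = 0.6089.
θ_z = arccos(0.6089) = 52.49°.

52.5°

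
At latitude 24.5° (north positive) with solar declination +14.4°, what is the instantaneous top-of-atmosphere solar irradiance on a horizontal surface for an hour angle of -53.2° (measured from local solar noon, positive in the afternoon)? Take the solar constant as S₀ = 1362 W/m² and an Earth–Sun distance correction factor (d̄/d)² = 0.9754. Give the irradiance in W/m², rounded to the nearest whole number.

cos θ_z = sin(24.5°) sin(14.4°) + cos(24.5°) cos(14.4°) cos(-53.20°) = 0.1031 + 0.5280 = 0.6311.
Top-of-atmosphere irradiance = S₀ (d̄/d)² cos θ_z = 1362 × 0.9754 × 0.6311 = 838.41 W/m².

838 W/m²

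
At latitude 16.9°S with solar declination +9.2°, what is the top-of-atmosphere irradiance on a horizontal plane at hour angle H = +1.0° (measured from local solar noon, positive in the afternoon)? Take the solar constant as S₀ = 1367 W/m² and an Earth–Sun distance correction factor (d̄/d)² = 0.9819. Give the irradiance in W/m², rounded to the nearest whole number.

1205 W/m²

cos θ_z = sin(-16.9°) sin(9.2°) + cos(-16.9°) cos(9.2°) cos(1.00°) = -0.0465 + 0.9444 = 0.8979.
Top-of-atmosphere irradiance = S₀ (d̄/d)² cos θ_z = 1367 × 0.9819 × 0.8979 = 1205.21 W/m².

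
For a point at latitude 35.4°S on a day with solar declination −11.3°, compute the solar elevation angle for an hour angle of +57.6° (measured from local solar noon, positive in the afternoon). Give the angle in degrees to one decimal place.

cos θ_z = sin(-35.4°) sin(-11.3°) + cos(-35.4°) cos(-11.3°) cos(57.60°) = 0.1135 + 0.4283 = 0.5418.
θ_z = arccos(0.5418) = 57.19°, so the elevation is 90° − 57.19° = 32.81°.

32.8°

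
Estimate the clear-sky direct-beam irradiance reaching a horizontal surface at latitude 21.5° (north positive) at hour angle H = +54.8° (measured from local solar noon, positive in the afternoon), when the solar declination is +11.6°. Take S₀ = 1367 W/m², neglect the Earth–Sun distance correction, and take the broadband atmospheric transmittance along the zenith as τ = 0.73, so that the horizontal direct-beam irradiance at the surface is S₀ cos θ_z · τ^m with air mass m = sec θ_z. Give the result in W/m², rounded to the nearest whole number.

cos θ_z = sin φ sin δ + cos φ cos δ cos H = (0.3665)(0.2011) + (0.9304)(0.9796)(0.5764) = 0.5990.
Air mass m = 1/cos θ_z = 1/0.5990 = 1.669; τ^m = 0.73^1.669 = 0.5914.
Surface direct beam = 1367 × 0.5990 × 0.5914 = 484.26 W/m².

484 W/m²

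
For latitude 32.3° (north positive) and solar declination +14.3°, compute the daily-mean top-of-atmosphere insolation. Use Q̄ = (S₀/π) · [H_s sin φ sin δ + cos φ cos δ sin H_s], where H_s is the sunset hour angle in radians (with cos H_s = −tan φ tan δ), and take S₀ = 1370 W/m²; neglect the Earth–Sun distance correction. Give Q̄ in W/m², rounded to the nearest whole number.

−tan φ tan δ = −(0.6322)(0.2549) = -0.1611; H_s = arccos(-0.1611) = 99.27°. In radians, H_s = 1.7326.
H_s sin φ sin δ = 1.7326 × 0.5344 × 0.2470 = 0.2287.
cos φ cos δ sin H_s = 0.8453 × 0.9690 × 0.9869 = 0.8084.
Q̄ = (1370/π) × (0.2287 + 0.8084) = 436.08 × 1.0371 = 452.26 W/m².

452 W/m²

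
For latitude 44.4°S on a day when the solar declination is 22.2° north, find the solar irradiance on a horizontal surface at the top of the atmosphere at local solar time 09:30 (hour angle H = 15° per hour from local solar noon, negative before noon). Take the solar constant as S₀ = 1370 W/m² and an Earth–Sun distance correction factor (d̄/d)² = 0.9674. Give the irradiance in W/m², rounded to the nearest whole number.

Hour angle H = 15° × (9.5 − 12) = -37.50°.
cos θ_z = sin φ sin δ + cos φ cos δ cos H = (-0.6997)(0.3778) + (0.7145)(0.9259)(0.7934) = 0.2605.
Top-of-atmosphere irradiance = S₀ (d̄/d)² cos θ_z = 1370 × 0.9674 × 0.2605 = 345.25 W/m².

345 W/m²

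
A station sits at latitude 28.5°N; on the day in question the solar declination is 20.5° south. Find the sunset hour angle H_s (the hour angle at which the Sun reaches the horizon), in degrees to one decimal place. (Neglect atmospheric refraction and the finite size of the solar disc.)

cos H_s = −tan(28.5°) · tan(-20.5°) = 0.2030, so H_s = arccos(0.2030) = 78.29°.

78.3°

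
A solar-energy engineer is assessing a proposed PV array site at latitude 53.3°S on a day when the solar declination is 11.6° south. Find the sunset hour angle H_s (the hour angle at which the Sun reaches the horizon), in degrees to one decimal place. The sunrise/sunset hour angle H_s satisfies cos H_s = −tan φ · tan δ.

cos H_s = −tan(-53.3°) · tan(-11.6°) = -0.2754, so H_s = arccos(-0.2754) = 105.99°.

106.0°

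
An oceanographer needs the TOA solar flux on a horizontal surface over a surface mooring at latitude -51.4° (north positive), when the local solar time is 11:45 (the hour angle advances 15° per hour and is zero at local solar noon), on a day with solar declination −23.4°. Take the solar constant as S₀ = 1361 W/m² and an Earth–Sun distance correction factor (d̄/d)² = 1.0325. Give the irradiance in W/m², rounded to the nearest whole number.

1239 W/m²

Hour angle H = 15° × (11.75 − 12) = -3.75°.
cos θ_z = sin(-51.4°) sin(-23.4°) + cos(-51.4°) cos(-23.4°) cos(-3.75°) = 0.3104 + 0.5713 = 0.8817.
Top-of-atmosphere irradiance = S₀ (d̄/d)² cos θ_z = 1361 × 1.0325 × 0.8817 = 1238.99 W/m².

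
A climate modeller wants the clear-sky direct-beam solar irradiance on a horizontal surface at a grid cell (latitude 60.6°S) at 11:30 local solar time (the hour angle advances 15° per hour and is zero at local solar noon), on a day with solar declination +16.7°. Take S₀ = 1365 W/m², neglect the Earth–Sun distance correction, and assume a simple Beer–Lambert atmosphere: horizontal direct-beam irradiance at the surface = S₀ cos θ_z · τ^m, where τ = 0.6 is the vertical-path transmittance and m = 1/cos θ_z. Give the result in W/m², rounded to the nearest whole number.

Hour angle H = 15° × (11.5 − 12) = -7.50°.
With φ = -60.6°, δ = 16.7°, H = -7.50°: sin φ sin δ = -0.2504, cos φ cos δ cos H = 0.4662, so cos θ_z = 0.2158.
Air mass m = 1/cos θ_z = 1/0.2158 = 4.634; τ^m = 0.6^4.634 = 0.0937.
Surface direct beam = 1365 × 0.2158 × 0.0937 = 27.60 W/m².

28 W/m²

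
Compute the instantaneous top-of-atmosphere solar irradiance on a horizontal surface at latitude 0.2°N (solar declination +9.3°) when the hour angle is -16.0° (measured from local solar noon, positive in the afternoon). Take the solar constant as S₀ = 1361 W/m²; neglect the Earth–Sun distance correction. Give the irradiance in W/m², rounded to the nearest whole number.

With φ = 0.2°, δ = 9.3°, H = -16.00°: sin φ sin δ = 0.0006, cos φ cos δ cos H = 0.9486, so cos θ_z = 0.9492.
Top-of-atmosphere irradiance = S₀ cos θ_z = 1361 × 0.9492 = 1291.86 W/m².

1292 W/m²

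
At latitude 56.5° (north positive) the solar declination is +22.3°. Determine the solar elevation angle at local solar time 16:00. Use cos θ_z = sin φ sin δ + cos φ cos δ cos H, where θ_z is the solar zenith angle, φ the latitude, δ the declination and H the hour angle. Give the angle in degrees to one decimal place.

Hour angle H = 15° × (16 − 12) = 60.00°.
cos θ_z = sin φ sin δ + cos φ cos δ cos H = (0.8339)(0.3795) + (0.5519)(0.9252)(0.5000) = 0.5718.
θ_z = arccos(0.5718) = 55.12°, so the elevation is 90° − 55.12° = 34.88°.

34.9°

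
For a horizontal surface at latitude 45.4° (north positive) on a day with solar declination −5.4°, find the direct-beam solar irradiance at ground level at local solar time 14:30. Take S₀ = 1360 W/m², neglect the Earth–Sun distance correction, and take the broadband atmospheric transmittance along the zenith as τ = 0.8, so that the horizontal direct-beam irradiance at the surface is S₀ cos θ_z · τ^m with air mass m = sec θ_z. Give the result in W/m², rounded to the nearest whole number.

420 W/m²

Hour angle H = 15° × (14.5 − 12) = 37.50°.
cos θ_z = sin(45.4°) sin(-5.4°) + cos(45.4°) cos(-5.4°) cos(37.50°) = -0.0670 + 0.5546 = 0.4876.
Air mass m = 1/cos θ_z = 1/0.4876 = 2.051; τ^m = 0.8^2.051 = 0.6328.
Surface direct beam = 1360 × 0.4876 × 0.6328 = 419.63 W/m².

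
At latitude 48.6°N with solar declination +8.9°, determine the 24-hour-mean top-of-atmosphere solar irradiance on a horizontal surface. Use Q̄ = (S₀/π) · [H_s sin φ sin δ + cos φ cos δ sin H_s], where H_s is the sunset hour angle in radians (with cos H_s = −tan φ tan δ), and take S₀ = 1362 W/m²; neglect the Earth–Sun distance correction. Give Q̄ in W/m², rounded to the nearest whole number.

The sunset hour angle satisfies cos H_s = −tan φ tan δ = -0.1776, giving H_s = 100.23°. In radians, H_s = 1.7493.
H_s sin φ sin δ = 1.7493 × 0.7501 × 0.1547 = 0.2030.
cos φ cos δ sin H_s = 0.6613 × 0.9880 × 0.9841 = 0.6430.
Q̄ = (1362/π) × (0.2030 + 0.6430) = 433.54 × 0.8460 = 366.77 W/m².

367 W/m²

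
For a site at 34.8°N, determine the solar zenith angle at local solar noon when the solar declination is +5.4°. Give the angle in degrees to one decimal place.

29.4°

At local solar noon the hour angle is zero, so the zenith angle is |φ − δ| = |34.8° − (5.4°)| = 29.4°.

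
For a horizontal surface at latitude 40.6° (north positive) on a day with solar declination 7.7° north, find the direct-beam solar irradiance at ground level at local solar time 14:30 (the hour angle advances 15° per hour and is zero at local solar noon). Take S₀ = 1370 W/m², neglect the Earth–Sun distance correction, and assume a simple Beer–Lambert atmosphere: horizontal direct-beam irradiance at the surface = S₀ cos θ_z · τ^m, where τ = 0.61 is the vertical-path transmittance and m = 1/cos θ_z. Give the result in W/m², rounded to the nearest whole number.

Hour angle H = 15° × (14.5 − 12) = 37.50°.
cos θ_z = sin φ sin δ + cos φ cos δ cos H = (0.6508)(0.1340) + (0.7593)(0.9910)(0.7934) = 0.6842.
Air mass m = 1/cos θ_z = 1/0.6842 = 1.462; τ^m = 0.61^1.462 = 0.4855.
Surface direct beam = 1370 × 0.6842 × 0.4855 = 455.09 W/m².

455 W/m²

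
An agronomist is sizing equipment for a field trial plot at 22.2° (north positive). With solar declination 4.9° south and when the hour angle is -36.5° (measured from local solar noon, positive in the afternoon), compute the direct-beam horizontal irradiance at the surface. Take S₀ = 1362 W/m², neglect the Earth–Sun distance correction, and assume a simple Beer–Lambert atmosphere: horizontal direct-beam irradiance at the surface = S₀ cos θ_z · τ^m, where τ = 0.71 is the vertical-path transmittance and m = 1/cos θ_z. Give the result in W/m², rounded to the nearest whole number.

cos θ_z = sin(22.2°) sin(-4.9°) + cos(22.2°) cos(-4.9°) cos(-36.50°) = -0.0323 + 0.7415 = 0.7092.
Air mass m = 1/cos θ_z = 1/0.7092 = 1.410; τ^m = 0.71^1.410 = 0.6170.
Surface direct beam = 1362 × 0.7092 × 0.6170 = 595.98 W/m².

596 W/m²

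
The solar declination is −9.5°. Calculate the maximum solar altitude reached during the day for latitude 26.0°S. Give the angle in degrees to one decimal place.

At local solar noon the hour angle is zero, so the elevation is 90° − |φ − δ| = 90° − |-26.0° − (-9.5°)| = 90° − 16.5° = 73.5°.

73.5°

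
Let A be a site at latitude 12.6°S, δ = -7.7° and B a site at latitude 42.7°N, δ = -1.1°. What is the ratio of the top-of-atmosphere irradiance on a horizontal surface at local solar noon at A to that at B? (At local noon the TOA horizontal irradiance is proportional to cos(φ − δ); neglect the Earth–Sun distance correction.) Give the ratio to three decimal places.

A: cos θ_z = cos(-12.6° − (-7.7°)) = 0.9963.
B: cos θ_z = cos(42.7° − (-1.1°)) = 0.7218.
Ratio A/B = 0.9963 / 0.7218 = 1.3803.

1.380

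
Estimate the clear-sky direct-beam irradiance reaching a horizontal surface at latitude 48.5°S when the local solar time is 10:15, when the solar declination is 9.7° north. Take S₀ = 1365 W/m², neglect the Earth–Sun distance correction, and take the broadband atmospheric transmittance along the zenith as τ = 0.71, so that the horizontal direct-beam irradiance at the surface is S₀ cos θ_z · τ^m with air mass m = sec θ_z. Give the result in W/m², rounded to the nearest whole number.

Hour angle H = 15° × (10.25 − 12) = -26.25°.
With φ = -48.5°, δ = 9.7°, H = -26.25°: sin φ sin δ = -0.1262, cos φ cos δ cos H = 0.5858, so cos θ_z = 0.4596.
Air mass m = 1/cos θ_z = 1/0.4596 = 2.176; τ^m = 0.71^2.176 = 0.4746.
Surface direct beam = 1365 × 0.4596 × 0.4746 = 297.74 W/m².

298 W/m²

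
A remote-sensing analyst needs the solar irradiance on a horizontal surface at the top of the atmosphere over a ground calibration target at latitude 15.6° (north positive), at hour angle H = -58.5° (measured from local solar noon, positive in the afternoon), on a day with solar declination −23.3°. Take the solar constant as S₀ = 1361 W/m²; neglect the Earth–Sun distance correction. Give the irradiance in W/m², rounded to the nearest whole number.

cos θ_z = sin(15.6°) sin(-23.3°) + cos(15.6°) cos(-23.3°) cos(-58.50°) = -0.1064 + 0.4622 = 0.3558.
Top-of-atmosphere irradiance = S₀ cos θ_z = 1361 × 0.3558 = 484.24 W/m².

484 W/m²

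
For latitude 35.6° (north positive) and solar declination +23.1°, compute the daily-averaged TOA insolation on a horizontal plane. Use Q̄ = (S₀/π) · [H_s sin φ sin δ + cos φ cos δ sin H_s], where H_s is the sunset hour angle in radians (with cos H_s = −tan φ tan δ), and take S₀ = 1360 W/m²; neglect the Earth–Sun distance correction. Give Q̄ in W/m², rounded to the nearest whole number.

494 W/m²

The sunset hour angle satisfies cos H_s = −tan φ tan δ = -0.3054, giving H_s = 107.78°. In radians, H_s = 1.8811.
H_s sin φ sin δ = 1.8811 × 0.5821 × 0.3923 = 0.4296.
cos φ cos δ sin H_s = 0.8131 × 0.9198 × 0.9522 = 0.7121.
Q̄ = (1360/π) × (0.4296 + 0.7121) = 432.90 × 1.1417 = 494.24 W/m².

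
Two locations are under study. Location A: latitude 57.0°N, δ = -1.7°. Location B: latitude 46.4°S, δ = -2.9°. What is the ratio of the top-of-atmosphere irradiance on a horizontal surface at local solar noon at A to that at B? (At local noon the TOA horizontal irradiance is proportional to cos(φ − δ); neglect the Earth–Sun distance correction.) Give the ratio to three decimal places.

0.716

A: cos θ_z = cos(57.0° − (-1.7°)) = 0.5195.
B: cos θ_z = cos(-46.4° − (-2.9°)) = 0.7254.
Ratio A/B = 0.5195 / 0.7254 = 0.7162.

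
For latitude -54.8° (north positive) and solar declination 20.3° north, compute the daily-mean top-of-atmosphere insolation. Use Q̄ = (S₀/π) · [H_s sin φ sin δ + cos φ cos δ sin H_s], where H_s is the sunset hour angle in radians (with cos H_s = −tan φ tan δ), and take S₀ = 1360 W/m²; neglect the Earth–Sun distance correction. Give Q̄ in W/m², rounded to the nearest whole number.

74 W/m²

cos H_s = −tan(-54.8°) · tan(20.3°) = 0.5244, so H_s = arccos(0.5244) = 58.37°. In radians, H_s = 1.0187.
H_s sin φ sin δ = 1.0187 × -0.8171 × 0.3469 = -0.2888.
cos φ cos δ sin H_s = 0.5764 × 0.9379 × 0.8514 = 0.4603.
Q̄ = (1360/π) × (-0.2888 + 0.4603) = 432.90 × 0.1715 = 74.24 W/m².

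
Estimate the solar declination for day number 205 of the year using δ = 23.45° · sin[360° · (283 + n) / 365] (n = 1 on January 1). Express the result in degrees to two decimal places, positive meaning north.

+20.03°

360 × (283 + 205) / 365 = 481.315°; sin(481.315°) = 0.8543.
δ = 23.45 × 0.8543 = 20.033° ≈ +20.03°.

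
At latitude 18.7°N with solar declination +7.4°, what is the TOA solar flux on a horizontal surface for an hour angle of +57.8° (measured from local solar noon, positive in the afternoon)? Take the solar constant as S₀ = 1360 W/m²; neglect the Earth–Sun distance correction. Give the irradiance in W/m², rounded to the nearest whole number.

737 W/m²

cos θ_z = sin φ sin δ + cos φ cos δ cos H = (0.3206)(0.1288) + (0.9472)(0.9917)(0.5329) = 0.5419.
Top-of-atmosphere irradiance = S₀ cos θ_z = 1360 × 0.5419 = 736.98 W/m².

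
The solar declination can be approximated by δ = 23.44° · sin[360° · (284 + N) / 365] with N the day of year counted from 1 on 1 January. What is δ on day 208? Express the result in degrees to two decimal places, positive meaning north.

360 × (284 + 208) / 365 = 485.260°; sin(485.260°) = 0.8165.
δ = 23.44 × 0.8165 = 19.139° ≈ +19.14°.

+19.14°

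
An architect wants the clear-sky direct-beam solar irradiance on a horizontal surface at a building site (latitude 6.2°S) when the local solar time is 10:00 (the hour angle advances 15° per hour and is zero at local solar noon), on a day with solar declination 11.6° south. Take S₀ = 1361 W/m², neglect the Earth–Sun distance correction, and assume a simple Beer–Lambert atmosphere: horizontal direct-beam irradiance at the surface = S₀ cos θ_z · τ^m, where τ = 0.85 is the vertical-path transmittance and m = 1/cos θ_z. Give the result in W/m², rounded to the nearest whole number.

976 W/m²

Hour angle H = 15° × (10 − 12) = -30.00°.
cos θ_z = sin(-6.2°) sin(-11.6°) + cos(-6.2°) cos(-11.6°) cos(-30.00°) = 0.0217 + 0.8434 = 0.8651.
Air mass m = 1/cos θ_z = 1/0.8651 = 1.156; τ^m = 0.85^1.156 = 0.8287.
Surface direct beam = 1361 × 0.8651 × 0.8287 = 975.71 W/m².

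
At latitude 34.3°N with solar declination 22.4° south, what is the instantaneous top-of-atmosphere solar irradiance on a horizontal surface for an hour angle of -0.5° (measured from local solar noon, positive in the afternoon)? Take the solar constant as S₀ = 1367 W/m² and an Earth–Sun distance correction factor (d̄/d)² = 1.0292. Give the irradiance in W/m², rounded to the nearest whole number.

772 W/m²

cos θ_z = sin(34.3°) sin(-22.4°) + cos(34.3°) cos(-22.4°) cos(-0.50°) = -0.2147 + 0.7637 = 0.5490.
Top-of-atmosphere irradiance = S₀ (d̄/d)² cos θ_z = 1367 × 1.0292 × 0.5490 = 772.40 W/m².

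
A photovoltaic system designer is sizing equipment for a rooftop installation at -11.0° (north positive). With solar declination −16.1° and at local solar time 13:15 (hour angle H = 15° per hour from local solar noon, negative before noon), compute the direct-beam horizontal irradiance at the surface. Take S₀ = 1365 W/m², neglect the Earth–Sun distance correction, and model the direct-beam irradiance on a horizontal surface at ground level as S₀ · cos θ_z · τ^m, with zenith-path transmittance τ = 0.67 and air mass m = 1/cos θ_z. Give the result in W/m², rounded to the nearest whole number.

846 W/m²

Hour angle H = 15° × (13.25 − 12) = 18.75°.
cos θ_z = sin φ sin δ + cos φ cos δ cos H = (-0.1908)(-0.2773) + (0.9816)(0.9608)(0.9469) = 0.9460.
Air mass m = 1/cos θ_z = 1/0.9460 = 1.057; τ^m = 0.67^1.057 = 0.6549.
Surface direct beam = 1365 × 0.9460 × 0.6549 = 845.67 W/m².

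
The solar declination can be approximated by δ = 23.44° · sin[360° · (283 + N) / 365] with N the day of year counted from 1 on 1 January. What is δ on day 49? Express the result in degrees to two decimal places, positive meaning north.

360 × (283 + 49) / 365 = 327.452°; sin(327.452°) = -0.5380.
δ = 23.44 × -0.5380 = -12.611° ≈ -12.61°.

-12.61°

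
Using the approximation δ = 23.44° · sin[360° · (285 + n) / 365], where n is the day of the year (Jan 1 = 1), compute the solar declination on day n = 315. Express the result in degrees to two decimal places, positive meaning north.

-18.42°

360 × (285 + 315) / 365 = 591.781°; sin(591.781°) = -0.7857.
δ = 23.44 × -0.7857 = -18.417° ≈ -18.42°.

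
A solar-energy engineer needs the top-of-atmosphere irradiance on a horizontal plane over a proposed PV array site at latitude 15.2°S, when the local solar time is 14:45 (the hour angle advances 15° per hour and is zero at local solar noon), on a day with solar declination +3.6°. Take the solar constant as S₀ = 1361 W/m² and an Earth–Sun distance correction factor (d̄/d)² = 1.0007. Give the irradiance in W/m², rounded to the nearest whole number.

Hour angle H = 15° × (14.75 − 12) = 41.25°.
With φ = -15.2°, δ = 3.6°, H = 41.25°: sin φ sin δ = -0.0165, cos φ cos δ cos H = 0.7241, so cos θ_z = 0.7076.
Top-of-atmosphere irradiance = S₀ (d̄/d)² cos θ_z = 1361 × 1.0007 × 0.7076 = 963.72 W/m².

964 W/m²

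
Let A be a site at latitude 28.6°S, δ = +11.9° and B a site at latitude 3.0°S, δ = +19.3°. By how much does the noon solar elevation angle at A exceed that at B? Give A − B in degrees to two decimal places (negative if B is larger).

-18.20°

A: 90° − |-28.6 − (11.9)| = 49.50°.
B: 90° − |-3.0 − (19.3)| = 67.70°.
A − B = 49.50 − 67.70 = -18.20°.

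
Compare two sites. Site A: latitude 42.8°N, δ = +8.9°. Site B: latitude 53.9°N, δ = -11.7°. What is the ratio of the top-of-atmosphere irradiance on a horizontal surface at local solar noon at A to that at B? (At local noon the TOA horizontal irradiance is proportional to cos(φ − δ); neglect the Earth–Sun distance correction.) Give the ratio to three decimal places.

A: cos θ_z = cos(42.8° − (8.9°)) = 0.8300.
B: cos θ_z = cos(53.9° − (-11.7°)) = 0.4131.
Ratio A/B = 0.8300 / 0.4131 = 2.0092.

2.009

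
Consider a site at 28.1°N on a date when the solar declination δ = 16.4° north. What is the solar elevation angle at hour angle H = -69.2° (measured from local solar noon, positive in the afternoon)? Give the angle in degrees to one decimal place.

With φ = 28.1°, δ = 16.4°, H = -69.20°: sin φ sin δ = 0.1330, cos φ cos δ cos H = 0.3005, so cos θ_z = 0.4335.
θ_z = arccos(0.4335) = 64.31°, so the elevation is 90° − 64.31° = 25.69°.

25.7°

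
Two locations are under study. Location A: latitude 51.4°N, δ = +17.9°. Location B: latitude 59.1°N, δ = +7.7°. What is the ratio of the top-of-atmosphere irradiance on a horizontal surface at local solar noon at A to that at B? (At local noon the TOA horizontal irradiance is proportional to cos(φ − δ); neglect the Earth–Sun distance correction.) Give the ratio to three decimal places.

A: cos θ_z = cos(51.4° − (17.9°)) = 0.8339.
B: cos θ_z = cos(59.1° − (7.7°)) = 0.6239.
Ratio A/B = 0.8339 / 0.6239 = 1.3366.

1.337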